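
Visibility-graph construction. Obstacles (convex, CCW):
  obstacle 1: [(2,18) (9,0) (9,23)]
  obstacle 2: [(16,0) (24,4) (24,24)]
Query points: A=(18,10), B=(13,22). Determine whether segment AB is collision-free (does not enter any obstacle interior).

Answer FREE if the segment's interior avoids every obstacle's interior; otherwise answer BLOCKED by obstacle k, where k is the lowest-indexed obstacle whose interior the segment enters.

FREE

Obstacle 1 [(2,18) (9,0) (9,23)]:
  edge (2,18)–(9,0): clear
  edge (9,0)–(9,23): clear
  edge (9,23)–(2,18): clear
  midpoint (31/2,16) outside
  → clear
Obstacle 2 [(16,0) (24,4) (24,24)]:
  edge (16,0)–(24,4): clear
  edge (24,4)–(24,24): clear
  edge (24,24)–(16,0): clear
  midpoint (31/2,16) outside
  → clear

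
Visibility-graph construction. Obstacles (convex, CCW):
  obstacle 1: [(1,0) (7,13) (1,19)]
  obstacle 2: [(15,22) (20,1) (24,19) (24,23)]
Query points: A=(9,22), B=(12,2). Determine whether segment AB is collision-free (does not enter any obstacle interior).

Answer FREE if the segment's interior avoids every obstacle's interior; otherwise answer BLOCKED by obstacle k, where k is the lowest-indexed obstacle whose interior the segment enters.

Obstacle 1 [(1,0) (7,13) (1,19)]:
  edge (1,0)–(7,13): clear
  edge (7,13)–(1,19): clear
  edge (1,19)–(1,0): clear
  midpoint (21/2,12) outside
  → clear
Obstacle 2 [(15,22) (20,1) (24,19) (24,23)]:
  edge (15,22)–(20,1): clear
  edge (20,1)–(24,19): clear
  edge (24,19)–(24,23): clear
  edge (24,23)–(15,22): clear
  midpoint (21/2,12) outside
  → clear

FREE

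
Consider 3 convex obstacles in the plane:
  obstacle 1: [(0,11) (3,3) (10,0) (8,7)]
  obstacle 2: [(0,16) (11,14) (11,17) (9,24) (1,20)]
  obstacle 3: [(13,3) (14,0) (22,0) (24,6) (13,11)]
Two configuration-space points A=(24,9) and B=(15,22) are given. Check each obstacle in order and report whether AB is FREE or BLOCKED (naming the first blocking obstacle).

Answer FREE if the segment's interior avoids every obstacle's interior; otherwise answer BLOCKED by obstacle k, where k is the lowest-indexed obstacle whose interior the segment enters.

Obstacle 1 [(0,11) (3,3) (10,0) (8,7)]:
  edge (0,11)–(3,3): clear
  edge (3,3)–(10,0): clear
  edge (10,0)–(8,7): clear
  edge (8,7)–(0,11): clear
  midpoint (39/2,31/2) outside
  → clear
Obstacle 2 [(0,16) (11,14) (11,17) (9,24) (1,20)]:
  edge (0,16)–(11,14): clear
  edge (11,14)–(11,17): clear
  edge (11,17)–(9,24): clear
  edge (9,24)–(1,20): clear
  edge (1,20)–(0,16): clear
  midpoint (39/2,31/2) outside
  → clear
Obstacle 3 [(13,3) (14,0) (22,0) (24,6) (13,11)]:
  edge (13,3)–(14,0): clear
  edge (14,0)–(22,0): clear
  edge (22,0)–(24,6): clear
  edge (24,6)–(13,11): clear
  edge (13,11)–(13,3): clear
  midpoint (39/2,31/2) outside
  → clear

FREE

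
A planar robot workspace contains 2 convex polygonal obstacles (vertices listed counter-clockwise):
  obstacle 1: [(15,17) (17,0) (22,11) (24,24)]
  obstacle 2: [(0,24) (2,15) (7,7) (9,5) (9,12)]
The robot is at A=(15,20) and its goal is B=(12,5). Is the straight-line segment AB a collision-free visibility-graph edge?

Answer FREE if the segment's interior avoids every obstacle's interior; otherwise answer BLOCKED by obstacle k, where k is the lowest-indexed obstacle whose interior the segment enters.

Obstacle 1 [(15,17) (17,0) (22,11) (24,24)]:
  edge (15,17)–(17,0): clear
  edge (17,0)–(22,11): clear
  edge (22,11)–(24,24): clear
  edge (24,24)–(15,17): clear
  midpoint (27/2,25/2) outside
  → clear
Obstacle 2 [(0,24) (2,15) (7,7) (9,5) (9,12)]:
  edge (0,24)–(2,15): clear
  edge (2,15)–(7,7): clear
  edge (7,7)–(9,5): clear
  edge (9,5)–(9,12): clear
  edge (9,12)–(0,24): clear
  midpoint (27/2,25/2) outside
  → clear

FREE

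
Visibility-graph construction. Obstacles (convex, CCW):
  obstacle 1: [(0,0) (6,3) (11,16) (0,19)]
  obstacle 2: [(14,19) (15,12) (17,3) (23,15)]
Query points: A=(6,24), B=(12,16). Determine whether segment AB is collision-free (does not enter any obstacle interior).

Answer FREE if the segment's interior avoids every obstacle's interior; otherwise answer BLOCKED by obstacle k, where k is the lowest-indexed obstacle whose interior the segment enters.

FREE

Obstacle 1 [(0,0) (6,3) (11,16) (0,19)]:
  edge (0,0)–(6,3): clear
  edge (6,3)–(11,16): clear
  edge (11,16)–(0,19): clear
  edge (0,19)–(0,0): clear
  midpoint (9,20) outside
  → clear
Obstacle 2 [(14,19) (15,12) (17,3) (23,15)]:
  edge (14,19)–(15,12): clear
  edge (15,12)–(17,3): clear
  edge (17,3)–(23,15): clear
  edge (23,15)–(14,19): clear
  midpoint (9,20) outside
  → clear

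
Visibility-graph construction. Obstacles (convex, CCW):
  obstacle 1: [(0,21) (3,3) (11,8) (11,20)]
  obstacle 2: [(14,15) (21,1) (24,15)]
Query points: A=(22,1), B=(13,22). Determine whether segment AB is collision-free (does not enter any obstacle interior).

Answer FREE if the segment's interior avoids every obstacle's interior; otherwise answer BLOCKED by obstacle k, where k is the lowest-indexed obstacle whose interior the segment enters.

BLOCKED by obstacle 2

Obstacle 1 [(0,21) (3,3) (11,8) (11,20)]:
  edge (0,21)–(3,3): clear
  edge (3,3)–(11,8): clear
  edge (11,8)–(11,20): clear
  edge (11,20)–(0,21): clear
  midpoint (35/2,23/2) outside
  → clear
Obstacle 2 [(14,15) (21,1) (24,15)]:
  edge (14,15)–(21,1): clear
  edge (21,1)–(24,15): crosses AB
  edge (24,15)–(14,15): crosses AB
  → BLOCKED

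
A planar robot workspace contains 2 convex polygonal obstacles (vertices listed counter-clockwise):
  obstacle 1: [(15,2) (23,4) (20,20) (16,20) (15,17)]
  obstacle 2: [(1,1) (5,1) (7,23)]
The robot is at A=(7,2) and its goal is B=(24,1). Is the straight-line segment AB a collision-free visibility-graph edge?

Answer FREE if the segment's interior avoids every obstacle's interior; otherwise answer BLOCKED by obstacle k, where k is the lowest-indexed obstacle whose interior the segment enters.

Obstacle 1 [(15,2) (23,4) (20,20) (16,20) (15,17)]:
  edge (15,2)–(23,4): clear
  edge (23,4)–(20,20): clear
  edge (20,20)–(16,20): clear
  edge (16,20)–(15,17): clear
  edge (15,17)–(15,2): clear
  midpoint (31/2,3/2) outside
  → clear
Obstacle 2 [(1,1) (5,1) (7,23)]:
  edge (1,1)–(5,1): clear
  edge (5,1)–(7,23): clear
  edge (7,23)–(1,1): clear
  midpoint (31/2,3/2) outside
  → clear

FREE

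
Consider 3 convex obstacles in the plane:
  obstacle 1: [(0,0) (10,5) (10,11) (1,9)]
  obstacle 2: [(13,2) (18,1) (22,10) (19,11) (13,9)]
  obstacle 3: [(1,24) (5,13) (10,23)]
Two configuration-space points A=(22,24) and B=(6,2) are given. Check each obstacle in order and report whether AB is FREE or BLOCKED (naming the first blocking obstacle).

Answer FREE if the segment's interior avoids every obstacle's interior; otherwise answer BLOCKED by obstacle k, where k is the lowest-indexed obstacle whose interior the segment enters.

BLOCKED by obstacle 1

Obstacle 1 [(0,0) (10,5) (10,11) (1,9)]:
  edge (0,0)–(10,5): crosses AB
  edge (10,5)–(10,11): crosses AB
  edge (10,11)–(1,9): clear
  edge (1,9)–(0,0): clear
  → BLOCKED
Obstacle 2 [(13,2) (18,1) (22,10) (19,11) (13,9)]:
  edge (13,2)–(18,1): clear
  edge (18,1)–(22,10): clear
  edge (22,10)–(19,11): clear
  edge (19,11)–(13,9): clear
  edge (13,9)–(13,2): clear
  midpoint (14,13) outside
  → clear
Obstacle 3 [(1,24) (5,13) (10,23)]:
  edge (1,24)–(5,13): clear
  edge (5,13)–(10,23): clear
  edge (10,23)–(1,24): clear
  midpoint (14,13) outside
  → clear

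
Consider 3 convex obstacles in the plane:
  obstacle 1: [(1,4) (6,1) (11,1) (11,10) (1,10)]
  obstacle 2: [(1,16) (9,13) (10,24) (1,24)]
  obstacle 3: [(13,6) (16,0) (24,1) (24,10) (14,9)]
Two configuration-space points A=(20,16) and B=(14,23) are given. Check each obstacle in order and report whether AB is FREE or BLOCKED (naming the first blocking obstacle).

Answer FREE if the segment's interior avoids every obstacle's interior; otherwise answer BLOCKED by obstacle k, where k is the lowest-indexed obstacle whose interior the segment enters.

Obstacle 1 [(1,4) (6,1) (11,1) (11,10) (1,10)]:
  edge (1,4)–(6,1): clear
  edge (6,1)–(11,1): clear
  edge (11,1)–(11,10): clear
  edge (11,10)–(1,10): clear
  edge (1,10)–(1,4): clear
  midpoint (17,39/2) outside
  → clear
Obstacle 2 [(1,16) (9,13) (10,24) (1,24)]:
  edge (1,16)–(9,13): clear
  edge (9,13)–(10,24): clear
  edge (10,24)–(1,24): clear
  edge (1,24)–(1,16): clear
  midpoint (17,39/2) outside
  → clear
Obstacle 3 [(13,6) (16,0) (24,1) (24,10) (14,9)]:
  edge (13,6)–(16,0): clear
  edge (16,0)–(24,1): clear
  edge (24,1)–(24,10): clear
  edge (24,10)–(14,9): clear
  edge (14,9)–(13,6): clear
  midpoint (17,39/2) outside
  → clear

FREE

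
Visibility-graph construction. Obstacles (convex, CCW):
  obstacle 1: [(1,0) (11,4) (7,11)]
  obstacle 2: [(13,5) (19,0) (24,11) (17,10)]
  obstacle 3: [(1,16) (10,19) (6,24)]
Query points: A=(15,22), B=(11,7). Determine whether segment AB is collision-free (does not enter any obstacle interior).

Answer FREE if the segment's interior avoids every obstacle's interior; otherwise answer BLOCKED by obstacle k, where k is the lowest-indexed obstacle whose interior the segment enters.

FREE

Obstacle 1 [(1,0) (11,4) (7,11)]:
  edge (1,0)–(11,4): clear
  edge (11,4)–(7,11): clear
  edge (7,11)–(1,0): clear
  midpoint (13,29/2) outside
  → clear
Obstacle 2 [(13,5) (19,0) (24,11) (17,10)]:
  edge (13,5)–(19,0): clear
  edge (19,0)–(24,11): clear
  edge (24,11)–(17,10): clear
  edge (17,10)–(13,5): clear
  midpoint (13,29/2) outside
  → clear
Obstacle 3 [(1,16) (10,19) (6,24)]:
  edge (1,16)–(10,19): clear
  edge (10,19)–(6,24): clear
  edge (6,24)–(1,16): clear
  midpoint (13,29/2) outside
  → clear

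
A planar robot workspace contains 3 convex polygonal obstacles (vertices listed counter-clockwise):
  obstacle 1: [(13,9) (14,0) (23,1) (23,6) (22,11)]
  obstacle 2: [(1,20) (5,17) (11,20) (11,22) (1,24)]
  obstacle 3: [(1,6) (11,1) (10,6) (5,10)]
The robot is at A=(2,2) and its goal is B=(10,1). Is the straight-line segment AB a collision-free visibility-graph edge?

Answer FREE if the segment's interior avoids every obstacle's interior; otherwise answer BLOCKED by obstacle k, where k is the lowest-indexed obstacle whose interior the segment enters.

Obstacle 1 [(13,9) (14,0) (23,1) (23,6) (22,11)]:
  edge (13,9)–(14,0): clear
  edge (14,0)–(23,1): clear
  edge (23,1)–(23,6): clear
  edge (23,6)–(22,11): clear
  edge (22,11)–(13,9): clear
  midpoint (6,3/2) outside
  → clear
Obstacle 2 [(1,20) (5,17) (11,20) (11,22) (1,24)]:
  edge (1,20)–(5,17): clear
  edge (5,17)–(11,20): clear
  edge (11,20)–(11,22): clear
  edge (11,22)–(1,24): clear
  edge (1,24)–(1,20): clear
  midpoint (6,3/2) outside
  → clear
Obstacle 3 [(1,6) (11,1) (10,6) (5,10)]:
  edge (1,6)–(11,1): clear
  edge (11,1)–(10,6): clear
  edge (10,6)–(5,10): clear
  edge (5,10)–(1,6): clear
  midpoint (6,3/2) outside
  → clear

FREE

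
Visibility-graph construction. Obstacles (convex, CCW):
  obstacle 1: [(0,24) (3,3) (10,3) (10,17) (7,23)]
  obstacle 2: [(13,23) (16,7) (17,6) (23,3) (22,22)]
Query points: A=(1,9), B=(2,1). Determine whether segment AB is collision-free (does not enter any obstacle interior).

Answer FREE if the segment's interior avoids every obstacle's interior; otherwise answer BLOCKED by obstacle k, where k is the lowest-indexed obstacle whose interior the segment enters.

FREE

Obstacle 1 [(0,24) (3,3) (10,3) (10,17) (7,23)]:
  edge (0,24)–(3,3): clear
  edge (3,3)–(10,3): clear
  edge (10,3)–(10,17): clear
  edge (10,17)–(7,23): clear
  edge (7,23)–(0,24): clear
  midpoint (3/2,5) outside
  → clear
Obstacle 2 [(13,23) (16,7) (17,6) (23,3) (22,22)]:
  edge (13,23)–(16,7): clear
  edge (16,7)–(17,6): clear
  edge (17,6)–(23,3): clear
  edge (23,3)–(22,22): clear
  edge (22,22)–(13,23): clear
  midpoint (3/2,5) outside
  → clear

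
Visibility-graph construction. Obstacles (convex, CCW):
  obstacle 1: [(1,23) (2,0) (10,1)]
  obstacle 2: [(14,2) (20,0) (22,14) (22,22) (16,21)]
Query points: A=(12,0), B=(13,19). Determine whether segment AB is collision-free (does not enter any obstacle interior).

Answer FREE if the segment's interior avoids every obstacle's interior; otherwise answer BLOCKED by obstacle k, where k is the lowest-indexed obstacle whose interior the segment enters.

Obstacle 1 [(1,23) (2,0) (10,1)]:
  edge (1,23)–(2,0): clear
  edge (2,0)–(10,1): clear
  edge (10,1)–(1,23): clear
  midpoint (25/2,19/2) outside
  → clear
Obstacle 2 [(14,2) (20,0) (22,14) (22,22) (16,21)]:
  edge (14,2)–(20,0): clear
  edge (20,0)–(22,14): clear
  edge (22,14)–(22,22): clear
  edge (22,22)–(16,21): clear
  edge (16,21)–(14,2): clear
  midpoint (25/2,19/2) outside
  → clear

FREE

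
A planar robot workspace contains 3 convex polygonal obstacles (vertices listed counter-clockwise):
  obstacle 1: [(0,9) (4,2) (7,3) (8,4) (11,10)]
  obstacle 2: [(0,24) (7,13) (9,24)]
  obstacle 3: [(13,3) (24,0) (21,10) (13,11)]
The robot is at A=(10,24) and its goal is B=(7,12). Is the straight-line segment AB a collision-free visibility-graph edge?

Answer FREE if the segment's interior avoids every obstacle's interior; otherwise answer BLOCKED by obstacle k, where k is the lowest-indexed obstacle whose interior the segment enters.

FREE

Obstacle 1 [(0,9) (4,2) (7,3) (8,4) (11,10)]:
  edge (0,9)–(4,2): clear
  edge (4,2)–(7,3): clear
  edge (7,3)–(8,4): clear
  edge (8,4)–(11,10): clear
  edge (11,10)–(0,9): clear
  midpoint (17/2,18) outside
  → clear
Obstacle 2 [(0,24) (7,13) (9,24)]:
  edge (0,24)–(7,13): clear
  edge (7,13)–(9,24): clear
  edge (9,24)–(0,24): clear
  midpoint (17/2,18) outside
  → clear
Obstacle 3 [(13,3) (24,0) (21,10) (13,11)]:
  edge (13,3)–(24,0): clear
  edge (24,0)–(21,10): clear
  edge (21,10)–(13,11): clear
  edge (13,11)–(13,3): clear
  midpoint (17/2,18) outside
  → clear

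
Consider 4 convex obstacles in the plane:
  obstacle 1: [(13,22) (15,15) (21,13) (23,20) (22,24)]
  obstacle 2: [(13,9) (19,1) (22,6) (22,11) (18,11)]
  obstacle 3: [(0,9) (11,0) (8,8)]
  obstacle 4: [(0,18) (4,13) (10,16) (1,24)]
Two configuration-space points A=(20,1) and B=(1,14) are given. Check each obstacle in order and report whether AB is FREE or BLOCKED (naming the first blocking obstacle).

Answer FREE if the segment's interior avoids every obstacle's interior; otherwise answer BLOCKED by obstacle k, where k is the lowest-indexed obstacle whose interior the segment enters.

BLOCKED by obstacle 2

Obstacle 1 [(13,22) (15,15) (21,13) (23,20) (22,24)]:
  edge (13,22)–(15,15): clear
  edge (15,15)–(21,13): clear
  edge (21,13)–(23,20): clear
  edge (23,20)–(22,24): clear
  edge (22,24)–(13,22): clear
  midpoint (21/2,15/2) outside
  → clear
Obstacle 2 [(13,9) (19,1) (22,6) (22,11) (18,11)]:
  edge (13,9)–(19,1): crosses AB
  edge (19,1)–(22,6): crosses AB
  edge (22,6)–(22,11): clear
  edge (22,11)–(18,11): clear
  edge (18,11)–(13,9): clear
  → BLOCKED
Obstacle 3 [(0,9) (11,0) (8,8)]:
  edge (0,9)–(11,0): clear
  edge (11,0)–(8,8): clear
  edge (8,8)–(0,9): clear
  midpoint (21/2,15/2) outside
  → clear
Obstacle 4 [(0,18) (4,13) (10,16) (1,24)]:
  edge (0,18)–(4,13): clear
  edge (4,13)–(10,16): clear
  edge (10,16)–(1,24): clear
  edge (1,24)–(0,18): clear
  midpoint (21/2,15/2) outside
  → clear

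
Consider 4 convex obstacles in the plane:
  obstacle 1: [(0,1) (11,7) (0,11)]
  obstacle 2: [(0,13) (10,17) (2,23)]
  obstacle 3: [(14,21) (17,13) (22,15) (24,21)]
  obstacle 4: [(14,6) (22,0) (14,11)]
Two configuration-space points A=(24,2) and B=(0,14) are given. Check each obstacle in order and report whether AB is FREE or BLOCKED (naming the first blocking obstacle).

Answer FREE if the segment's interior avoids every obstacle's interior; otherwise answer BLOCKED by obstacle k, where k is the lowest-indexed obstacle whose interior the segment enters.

Obstacle 1 [(0,1) (11,7) (0,11)]:
  edge (0,1)–(11,7): clear
  edge (11,7)–(0,11): clear
  edge (0,11)–(0,1): clear
  midpoint (12,8) outside
  → clear
Obstacle 2 [(0,13) (10,17) (2,23)]:
  edge (0,13)–(10,17): crosses AB
  edge (10,17)–(2,23): clear
  edge (2,23)–(0,13): crosses AB
  → BLOCKED
Obstacle 3 [(14,21) (17,13) (22,15) (24,21)]:
  edge (14,21)–(17,13): clear
  edge (17,13)–(22,15): clear
  edge (22,15)–(24,21): clear
  edge (24,21)–(14,21): clear
  midpoint (12,8) outside
  → clear
Obstacle 4 [(14,6) (22,0) (14,11)]:
  edge (14,6)–(22,0): clear
  edge (22,0)–(14,11): crosses AB
  edge (14,11)–(14,6): crosses AB
  → BLOCKED

BLOCKED by obstacle 2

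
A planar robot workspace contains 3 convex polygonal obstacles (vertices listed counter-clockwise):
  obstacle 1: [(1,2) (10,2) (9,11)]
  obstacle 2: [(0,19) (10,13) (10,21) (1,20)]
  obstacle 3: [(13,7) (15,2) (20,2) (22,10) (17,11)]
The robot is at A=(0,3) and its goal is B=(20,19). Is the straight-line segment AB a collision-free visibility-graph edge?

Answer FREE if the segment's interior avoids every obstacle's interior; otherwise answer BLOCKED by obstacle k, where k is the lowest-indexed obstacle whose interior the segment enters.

Obstacle 1 [(1,2) (10,2) (9,11)]:
  edge (1,2)–(10,2): clear
  edge (10,2)–(9,11): crosses AB
  edge (9,11)–(1,2): crosses AB
  → BLOCKED
Obstacle 2 [(0,19) (10,13) (10,21) (1,20)]:
  edge (0,19)–(10,13): clear
  edge (10,13)–(10,21): clear
  edge (10,21)–(1,20): clear
  edge (1,20)–(0,19): clear
  midpoint (10,11) outside
  → clear
Obstacle 3 [(13,7) (15,2) (20,2) (22,10) (17,11)]:
  edge (13,7)–(15,2): clear
  edge (15,2)–(20,2): clear
  edge (20,2)–(22,10): clear
  edge (22,10)–(17,11): clear
  edge (17,11)–(13,7): clear
  midpoint (10,11) outside
  → clear

BLOCKED by obstacle 1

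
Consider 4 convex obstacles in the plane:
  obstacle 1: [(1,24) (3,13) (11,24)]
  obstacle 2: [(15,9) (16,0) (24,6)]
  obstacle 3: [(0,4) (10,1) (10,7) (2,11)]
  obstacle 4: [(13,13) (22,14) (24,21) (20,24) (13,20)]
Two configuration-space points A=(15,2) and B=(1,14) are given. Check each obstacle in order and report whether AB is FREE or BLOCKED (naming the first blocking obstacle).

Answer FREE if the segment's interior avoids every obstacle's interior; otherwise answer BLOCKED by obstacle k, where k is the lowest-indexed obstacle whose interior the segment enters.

BLOCKED by obstacle 3

Obstacle 1 [(1,24) (3,13) (11,24)]:
  edge (1,24)–(3,13): clear
  edge (3,13)–(11,24): clear
  edge (11,24)–(1,24): clear
  midpoint (8,8) outside
  → clear
Obstacle 2 [(15,9) (16,0) (24,6)]:
  edge (15,9)–(16,0): clear
  edge (16,0)–(24,6): clear
  edge (24,6)–(15,9): clear
  midpoint (8,8) outside
  → clear
Obstacle 3 [(0,4) (10,1) (10,7) (2,11)]:
  edge (0,4)–(10,1): clear
  edge (10,1)–(10,7): crosses AB
  edge (10,7)–(2,11): crosses AB
  edge (2,11)–(0,4): clear
  → BLOCKED
Obstacle 4 [(13,13) (22,14) (24,21) (20,24) (13,20)]:
  edge (13,13)–(22,14): clear
  edge (22,14)–(24,21): clear
  edge (24,21)–(20,24): clear
  edge (20,24)–(13,20): clear
  edge (13,20)–(13,13): clear
  midpoint (8,8) outside
  → clear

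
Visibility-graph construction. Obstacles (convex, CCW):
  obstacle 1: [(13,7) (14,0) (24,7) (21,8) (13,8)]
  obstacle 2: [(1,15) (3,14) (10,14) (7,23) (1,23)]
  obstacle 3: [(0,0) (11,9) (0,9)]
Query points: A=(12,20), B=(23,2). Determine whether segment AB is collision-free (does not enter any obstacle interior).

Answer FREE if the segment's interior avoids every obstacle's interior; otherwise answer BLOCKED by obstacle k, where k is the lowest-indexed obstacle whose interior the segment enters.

Obstacle 1 [(13,7) (14,0) (24,7) (21,8) (13,8)]:
  edge (13,7)–(14,0): clear
  edge (14,0)–(24,7): crosses AB
  edge (24,7)–(21,8): clear
  edge (21,8)–(13,8): crosses AB
  edge (13,8)–(13,7): clear
  → BLOCKED
Obstacle 2 [(1,15) (3,14) (10,14) (7,23) (1,23)]:
  edge (1,15)–(3,14): clear
  edge (3,14)–(10,14): clear
  edge (10,14)–(7,23): clear
  edge (7,23)–(1,23): clear
  edge (1,23)–(1,15): clear
  midpoint (35/2,11) outside
  → clear
Obstacle 3 [(0,0) (11,9) (0,9)]:
  edge (0,0)–(11,9): clear
  edge (11,9)–(0,9): clear
  edge (0,9)–(0,0): clear
  midpoint (35/2,11) outside
  → clear

BLOCKED by obstacle 1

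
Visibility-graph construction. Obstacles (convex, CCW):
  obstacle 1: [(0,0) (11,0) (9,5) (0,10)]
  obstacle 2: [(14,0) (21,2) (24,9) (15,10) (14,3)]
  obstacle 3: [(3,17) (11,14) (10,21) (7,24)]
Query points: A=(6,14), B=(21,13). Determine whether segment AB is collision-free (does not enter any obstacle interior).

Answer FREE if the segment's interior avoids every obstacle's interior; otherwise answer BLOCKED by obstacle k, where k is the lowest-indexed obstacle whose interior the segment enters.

FREE

Obstacle 1 [(0,0) (11,0) (9,5) (0,10)]:
  edge (0,0)–(11,0): clear
  edge (11,0)–(9,5): clear
  edge (9,5)–(0,10): clear
  edge (0,10)–(0,0): clear
  midpoint (27/2,27/2) outside
  → clear
Obstacle 2 [(14,0) (21,2) (24,9) (15,10) (14,3)]:
  edge (14,0)–(21,2): clear
  edge (21,2)–(24,9): clear
  edge (24,9)–(15,10): clear
  edge (15,10)–(14,3): clear
  edge (14,3)–(14,0): clear
  midpoint (27/2,27/2) outside
  → clear
Obstacle 3 [(3,17) (11,14) (10,21) (7,24)]:
  edge (3,17)–(11,14): clear
  edge (11,14)–(10,21): clear
  edge (10,21)–(7,24): clear
  edge (7,24)–(3,17): clear
  midpoint (27/2,27/2) outside
  → clear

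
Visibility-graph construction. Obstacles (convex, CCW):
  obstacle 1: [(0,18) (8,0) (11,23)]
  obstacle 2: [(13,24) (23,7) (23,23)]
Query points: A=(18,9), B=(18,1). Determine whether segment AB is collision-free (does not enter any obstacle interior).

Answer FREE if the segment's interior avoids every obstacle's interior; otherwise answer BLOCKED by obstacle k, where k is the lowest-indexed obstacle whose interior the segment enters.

Obstacle 1 [(0,18) (8,0) (11,23)]:
  edge (0,18)–(8,0): clear
  edge (8,0)–(11,23): clear
  edge (11,23)–(0,18): clear
  midpoint (18,5) outside
  → clear
Obstacle 2 [(13,24) (23,7) (23,23)]:
  edge (13,24)–(23,7): clear
  edge (23,7)–(23,23): clear
  edge (23,23)–(13,24): clear
  midpoint (18,5) outside
  → clear

FREE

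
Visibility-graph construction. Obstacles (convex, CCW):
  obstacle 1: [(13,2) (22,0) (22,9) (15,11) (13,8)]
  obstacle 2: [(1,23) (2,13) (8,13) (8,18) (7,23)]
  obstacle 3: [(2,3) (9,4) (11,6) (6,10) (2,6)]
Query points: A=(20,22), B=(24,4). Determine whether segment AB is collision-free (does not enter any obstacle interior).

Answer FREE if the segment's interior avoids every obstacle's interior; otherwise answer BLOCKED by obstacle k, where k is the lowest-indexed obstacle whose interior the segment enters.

Obstacle 1 [(13,2) (22,0) (22,9) (15,11) (13,8)]:
  edge (13,2)–(22,0): clear
  edge (22,0)–(22,9): clear
  edge (22,9)–(15,11): clear
  edge (15,11)–(13,8): clear
  edge (13,8)–(13,2): clear
  midpoint (22,13) outside
  → clear
Obstacle 2 [(1,23) (2,13) (8,13) (8,18) (7,23)]:
  edge (1,23)–(2,13): clear
  edge (2,13)–(8,13): clear
  edge (8,13)–(8,18): clear
  edge (8,18)–(7,23): clear
  edge (7,23)–(1,23): clear
  midpoint (22,13) outside
  → clear
Obstacle 3 [(2,3) (9,4) (11,6) (6,10) (2,6)]:
  edge (2,3)–(9,4): clear
  edge (9,4)–(11,6): clear
  edge (11,6)–(6,10): clear
  edge (6,10)–(2,6): clear
  edge (2,6)–(2,3): clear
  midpoint (22,13) outside
  → clear

FREE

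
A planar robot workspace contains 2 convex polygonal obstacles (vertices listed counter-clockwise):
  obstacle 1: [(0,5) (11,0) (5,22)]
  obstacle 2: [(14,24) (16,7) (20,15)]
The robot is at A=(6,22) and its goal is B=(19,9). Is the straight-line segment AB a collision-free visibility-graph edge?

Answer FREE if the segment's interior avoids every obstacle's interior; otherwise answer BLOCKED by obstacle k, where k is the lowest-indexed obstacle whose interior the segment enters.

Obstacle 1 [(0,5) (11,0) (5,22)]:
  edge (0,5)–(11,0): clear
  edge (11,0)–(5,22): clear
  edge (5,22)–(0,5): clear
  midpoint (25/2,31/2) outside
  → clear
Obstacle 2 [(14,24) (16,7) (20,15)]:
  edge (14,24)–(16,7): crosses AB
  edge (16,7)–(20,15): crosses AB
  edge (20,15)–(14,24): clear
  → BLOCKED

BLOCKED by obstacle 2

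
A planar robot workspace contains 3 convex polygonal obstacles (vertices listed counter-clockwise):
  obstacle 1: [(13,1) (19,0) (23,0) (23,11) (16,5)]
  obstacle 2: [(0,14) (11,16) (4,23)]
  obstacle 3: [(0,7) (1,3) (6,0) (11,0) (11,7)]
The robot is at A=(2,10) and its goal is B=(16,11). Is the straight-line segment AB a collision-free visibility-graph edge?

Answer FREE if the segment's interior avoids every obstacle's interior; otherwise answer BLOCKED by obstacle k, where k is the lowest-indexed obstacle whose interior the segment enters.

FREE

Obstacle 1 [(13,1) (19,0) (23,0) (23,11) (16,5)]:
  edge (13,1)–(19,0): clear
  edge (19,0)–(23,0): clear
  edge (23,0)–(23,11): clear
  edge (23,11)–(16,5): clear
  edge (16,5)–(13,1): clear
  midpoint (9,21/2) outside
  → clear
Obstacle 2 [(0,14) (11,16) (4,23)]:
  edge (0,14)–(11,16): clear
  edge (11,16)–(4,23): clear
  edge (4,23)–(0,14): clear
  midpoint (9,21/2) outside
  → clear
Obstacle 3 [(0,7) (1,3) (6,0) (11,0) (11,7)]:
  edge (0,7)–(1,3): clear
  edge (1,3)–(6,0): clear
  edge (6,0)–(11,0): clear
  edge (11,0)–(11,7): clear
  edge (11,7)–(0,7): clear
  midpoint (9,21/2) outside
  → clear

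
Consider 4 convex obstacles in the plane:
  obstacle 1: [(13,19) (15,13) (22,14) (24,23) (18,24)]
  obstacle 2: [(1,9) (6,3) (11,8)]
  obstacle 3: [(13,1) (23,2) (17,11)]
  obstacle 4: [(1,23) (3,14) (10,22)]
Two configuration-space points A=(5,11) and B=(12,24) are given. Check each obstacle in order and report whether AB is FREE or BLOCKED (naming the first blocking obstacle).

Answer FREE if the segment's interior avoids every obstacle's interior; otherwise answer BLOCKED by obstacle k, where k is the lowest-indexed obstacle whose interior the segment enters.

Obstacle 1 [(13,19) (15,13) (22,14) (24,23) (18,24)]:
  edge (13,19)–(15,13): clear
  edge (15,13)–(22,14): clear
  edge (22,14)–(24,23): clear
  edge (24,23)–(18,24): clear
  edge (18,24)–(13,19): clear
  midpoint (17/2,35/2) outside
  → clear
Obstacle 2 [(1,9) (6,3) (11,8)]:
  edge (1,9)–(6,3): clear
  edge (6,3)–(11,8): clear
  edge (11,8)–(1,9): clear
  midpoint (17/2,35/2) outside
  → clear
Obstacle 3 [(13,1) (23,2) (17,11)]:
  edge (13,1)–(23,2): clear
  edge (23,2)–(17,11): clear
  edge (17,11)–(13,1): clear
  midpoint (17/2,35/2) outside
  → clear
Obstacle 4 [(1,23) (3,14) (10,22)]:
  edge (1,23)–(3,14): clear
  edge (3,14)–(10,22): clear
  edge (10,22)–(1,23): clear
  midpoint (17/2,35/2) outside
  → clear

FREE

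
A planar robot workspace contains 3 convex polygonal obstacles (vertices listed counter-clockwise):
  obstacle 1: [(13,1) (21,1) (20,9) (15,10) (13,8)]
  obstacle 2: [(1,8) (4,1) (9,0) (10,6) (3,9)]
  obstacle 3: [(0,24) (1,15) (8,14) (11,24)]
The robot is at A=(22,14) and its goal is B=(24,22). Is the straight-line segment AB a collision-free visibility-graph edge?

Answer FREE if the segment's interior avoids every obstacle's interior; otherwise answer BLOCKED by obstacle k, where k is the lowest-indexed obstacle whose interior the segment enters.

Obstacle 1 [(13,1) (21,1) (20,9) (15,10) (13,8)]:
  edge (13,1)–(21,1): clear
  edge (21,1)–(20,9): clear
  edge (20,9)–(15,10): clear
  edge (15,10)–(13,8): clear
  edge (13,8)–(13,1): clear
  midpoint (23,18) outside
  → clear
Obstacle 2 [(1,8) (4,1) (9,0) (10,6) (3,9)]:
  edge (1,8)–(4,1): clear
  edge (4,1)–(9,0): clear
  edge (9,0)–(10,6): clear
  edge (10,6)–(3,9): clear
  edge (3,9)–(1,8): clear
  midpoint (23,18) outside
  → clear
Obstacle 3 [(0,24) (1,15) (8,14) (11,24)]:
  edge (0,24)–(1,15): clear
  edge (1,15)–(8,14): clear
  edge (8,14)–(11,24): clear
  edge (11,24)–(0,24): clear
  midpoint (23,18) outside
  → clear

FREE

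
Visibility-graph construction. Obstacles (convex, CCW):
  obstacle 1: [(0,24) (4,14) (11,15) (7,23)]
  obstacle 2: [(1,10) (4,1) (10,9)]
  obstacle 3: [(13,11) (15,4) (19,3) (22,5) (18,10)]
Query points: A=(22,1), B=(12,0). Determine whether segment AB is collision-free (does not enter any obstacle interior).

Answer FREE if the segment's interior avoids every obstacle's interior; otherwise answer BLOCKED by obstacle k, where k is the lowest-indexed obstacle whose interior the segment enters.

FREE

Obstacle 1 [(0,24) (4,14) (11,15) (7,23)]:
  edge (0,24)–(4,14): clear
  edge (4,14)–(11,15): clear
  edge (11,15)–(7,23): clear
  edge (7,23)–(0,24): clear
  midpoint (17,1/2) outside
  → clear
Obstacle 2 [(1,10) (4,1) (10,9)]:
  edge (1,10)–(4,1): clear
  edge (4,1)–(10,9): clear
  edge (10,9)–(1,10): clear
  midpoint (17,1/2) outside
  → clear
Obstacle 3 [(13,11) (15,4) (19,3) (22,5) (18,10)]:
  edge (13,11)–(15,4): clear
  edge (15,4)–(19,3): clear
  edge (19,3)–(22,5): clear
  edge (22,5)–(18,10): clear
  edge (18,10)–(13,11): clear
  midpoint (17,1/2) outside
  → clear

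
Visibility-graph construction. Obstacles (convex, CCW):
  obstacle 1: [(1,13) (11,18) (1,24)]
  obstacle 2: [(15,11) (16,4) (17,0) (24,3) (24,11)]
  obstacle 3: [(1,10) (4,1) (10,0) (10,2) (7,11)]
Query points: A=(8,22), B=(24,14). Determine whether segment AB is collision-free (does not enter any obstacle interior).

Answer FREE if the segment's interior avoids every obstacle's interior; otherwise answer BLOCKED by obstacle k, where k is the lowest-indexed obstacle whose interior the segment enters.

Obstacle 1 [(1,13) (11,18) (1,24)]:
  edge (1,13)–(11,18): clear
  edge (11,18)–(1,24): clear
  edge (1,24)–(1,13): clear
  midpoint (16,18) outside
  → clear
Obstacle 2 [(15,11) (16,4) (17,0) (24,3) (24,11)]:
  edge (15,11)–(16,4): clear
  edge (16,4)–(17,0): clear
  edge (17,0)–(24,3): clear
  edge (24,3)–(24,11): clear
  edge (24,11)–(15,11): clear
  midpoint (16,18) outside
  → clear
Obstacle 3 [(1,10) (4,1) (10,0) (10,2) (7,11)]:
  edge (1,10)–(4,1): clear
  edge (4,1)–(10,0): clear
  edge (10,0)–(10,2): clear
  edge (10,2)–(7,11): clear
  edge (7,11)–(1,10): clear
  midpoint (16,18) outside
  → clear

FREE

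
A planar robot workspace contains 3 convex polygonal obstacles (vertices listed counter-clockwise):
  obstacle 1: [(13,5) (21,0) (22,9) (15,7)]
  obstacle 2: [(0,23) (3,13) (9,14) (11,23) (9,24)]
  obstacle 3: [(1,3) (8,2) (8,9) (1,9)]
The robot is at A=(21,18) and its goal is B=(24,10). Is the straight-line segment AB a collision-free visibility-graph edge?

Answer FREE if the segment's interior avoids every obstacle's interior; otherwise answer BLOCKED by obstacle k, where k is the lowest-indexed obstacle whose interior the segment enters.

Obstacle 1 [(13,5) (21,0) (22,9) (15,7)]:
  edge (13,5)–(21,0): clear
  edge (21,0)–(22,9): clear
  edge (22,9)–(15,7): clear
  edge (15,7)–(13,5): clear
  midpoint (45/2,14) outside
  → clear
Obstacle 2 [(0,23) (3,13) (9,14) (11,23) (9,24)]:
  edge (0,23)–(3,13): clear
  edge (3,13)–(9,14): clear
  edge (9,14)–(11,23): clear
  edge (11,23)–(9,24): clear
  edge (9,24)–(0,23): clear
  midpoint (45/2,14) outside
  → clear
Obstacle 3 [(1,3) (8,2) (8,9) (1,9)]:
  edge (1,3)–(8,2): clear
  edge (8,2)–(8,9): clear
  edge (8,9)–(1,9): clear
  edge (1,9)–(1,3): clear
  midpoint (45/2,14) outside
  → clear

FREE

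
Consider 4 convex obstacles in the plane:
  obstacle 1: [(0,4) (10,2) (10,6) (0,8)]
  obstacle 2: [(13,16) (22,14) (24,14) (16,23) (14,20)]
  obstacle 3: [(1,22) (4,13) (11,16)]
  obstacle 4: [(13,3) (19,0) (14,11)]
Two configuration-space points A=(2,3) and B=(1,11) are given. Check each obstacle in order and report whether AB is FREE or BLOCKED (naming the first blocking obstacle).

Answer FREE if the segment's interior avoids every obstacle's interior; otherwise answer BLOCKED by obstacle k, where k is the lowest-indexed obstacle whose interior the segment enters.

BLOCKED by obstacle 1

Obstacle 1 [(0,4) (10,2) (10,6) (0,8)]:
  edge (0,4)–(10,2): crosses AB
  edge (10,2)–(10,6): clear
  edge (10,6)–(0,8): crosses AB
  edge (0,8)–(0,4): clear
  → BLOCKED
Obstacle 2 [(13,16) (22,14) (24,14) (16,23) (14,20)]:
  edge (13,16)–(22,14): clear
  edge (22,14)–(24,14): clear
  edge (24,14)–(16,23): clear
  edge (16,23)–(14,20): clear
  edge (14,20)–(13,16): clear
  midpoint (3/2,7) outside
  → clear
Obstacle 3 [(1,22) (4,13) (11,16)]:
  edge (1,22)–(4,13): clear
  edge (4,13)–(11,16): clear
  edge (11,16)–(1,22): clear
  midpoint (3/2,7) outside
  → clear
Obstacle 4 [(13,3) (19,0) (14,11)]:
  edge (13,3)–(19,0): clear
  edge (19,0)–(14,11): clear
  edge (14,11)–(13,3): clear
  midpoint (3/2,7) outside
  → clear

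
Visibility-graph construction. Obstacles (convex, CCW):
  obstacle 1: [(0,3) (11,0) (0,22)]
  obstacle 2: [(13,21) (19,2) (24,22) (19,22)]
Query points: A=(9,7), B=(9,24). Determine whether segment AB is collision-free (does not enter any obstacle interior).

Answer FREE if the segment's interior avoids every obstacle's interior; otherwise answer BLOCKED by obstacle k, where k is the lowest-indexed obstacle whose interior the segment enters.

Obstacle 1 [(0,3) (11,0) (0,22)]:
  edge (0,3)–(11,0): clear
  edge (11,0)–(0,22): clear
  edge (0,22)–(0,3): clear
  midpoint (9,31/2) outside
  → clear
Obstacle 2 [(13,21) (19,2) (24,22) (19,22)]:
  edge (13,21)–(19,2): clear
  edge (19,2)–(24,22): clear
  edge (24,22)–(19,22): clear
  edge (19,22)–(13,21): clear
  midpoint (9,31/2) outside
  → clear

FREE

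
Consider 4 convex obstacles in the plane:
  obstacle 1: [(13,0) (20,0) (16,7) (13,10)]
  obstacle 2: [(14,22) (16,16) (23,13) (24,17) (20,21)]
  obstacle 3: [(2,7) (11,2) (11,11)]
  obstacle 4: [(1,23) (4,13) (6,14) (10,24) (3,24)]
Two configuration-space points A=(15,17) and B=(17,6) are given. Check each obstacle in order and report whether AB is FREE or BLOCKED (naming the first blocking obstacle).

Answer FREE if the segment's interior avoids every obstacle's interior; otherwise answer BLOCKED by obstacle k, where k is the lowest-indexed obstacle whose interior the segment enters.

FREE

Obstacle 1 [(13,0) (20,0) (16,7) (13,10)]:
  edge (13,0)–(20,0): clear
  edge (20,0)–(16,7): clear
  edge (16,7)–(13,10): clear
  edge (13,10)–(13,0): clear
  midpoint (16,23/2) outside
  → clear
Obstacle 2 [(14,22) (16,16) (23,13) (24,17) (20,21)]:
  edge (14,22)–(16,16): clear
  edge (16,16)–(23,13): clear
  edge (23,13)–(24,17): clear
  edge (24,17)–(20,21): clear
  edge (20,21)–(14,22): clear
  midpoint (16,23/2) outside
  → clear
Obstacle 3 [(2,7) (11,2) (11,11)]:
  edge (2,7)–(11,2): clear
  edge (11,2)–(11,11): clear
  edge (11,11)–(2,7): clear
  midpoint (16,23/2) outside
  → clear
Obstacle 4 [(1,23) (4,13) (6,14) (10,24) (3,24)]:
  edge (1,23)–(4,13): clear
  edge (4,13)–(6,14): clear
  edge (6,14)–(10,24): clear
  edge (10,24)–(3,24): clear
  edge (3,24)–(1,23): clear
  midpoint (16,23/2) outside
  → clear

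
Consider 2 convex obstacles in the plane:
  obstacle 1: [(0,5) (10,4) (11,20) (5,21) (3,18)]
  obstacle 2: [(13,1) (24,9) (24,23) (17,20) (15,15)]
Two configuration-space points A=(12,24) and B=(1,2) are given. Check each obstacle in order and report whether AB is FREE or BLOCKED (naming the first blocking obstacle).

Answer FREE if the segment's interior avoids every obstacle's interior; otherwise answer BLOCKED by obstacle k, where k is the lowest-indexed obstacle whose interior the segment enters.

BLOCKED by obstacle 1

Obstacle 1 [(0,5) (10,4) (11,20) (5,21) (3,18)]:
  edge (0,5)–(10,4): crosses AB
  edge (10,4)–(11,20): clear
  edge (11,20)–(5,21): crosses AB
  edge (5,21)–(3,18): clear
  edge (3,18)–(0,5): clear
  → BLOCKED
Obstacle 2 [(13,1) (24,9) (24,23) (17,20) (15,15)]:
  edge (13,1)–(24,9): clear
  edge (24,9)–(24,23): clear
  edge (24,23)–(17,20): clear
  edge (17,20)–(15,15): clear
  edge (15,15)–(13,1): clear
  midpoint (13/2,13) outside
  → clear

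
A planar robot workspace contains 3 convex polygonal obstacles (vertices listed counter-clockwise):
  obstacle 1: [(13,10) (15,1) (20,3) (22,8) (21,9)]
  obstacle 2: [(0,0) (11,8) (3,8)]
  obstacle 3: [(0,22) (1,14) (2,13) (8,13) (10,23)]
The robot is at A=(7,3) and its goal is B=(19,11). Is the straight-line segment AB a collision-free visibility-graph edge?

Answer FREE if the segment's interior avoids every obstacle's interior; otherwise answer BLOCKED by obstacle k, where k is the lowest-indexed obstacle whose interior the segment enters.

BLOCKED by obstacle 1

Obstacle 1 [(13,10) (15,1) (20,3) (22,8) (21,9)]:
  edge (13,10)–(15,1): crosses AB
  edge (15,1)–(20,3): clear
  edge (20,3)–(22,8): clear
  edge (22,8)–(21,9): clear
  edge (21,9)–(13,10): crosses AB
  → BLOCKED
Obstacle 2 [(0,0) (11,8) (3,8)]:
  edge (0,0)–(11,8): clear
  edge (11,8)–(3,8): clear
  edge (3,8)–(0,0): clear
  midpoint (13,7) outside
  → clear
Obstacle 3 [(0,22) (1,14) (2,13) (8,13) (10,23)]:
  edge (0,22)–(1,14): clear
  edge (1,14)–(2,13): clear
  edge (2,13)–(8,13): clear
  edge (8,13)–(10,23): clear
  edge (10,23)–(0,22): clear
  midpoint (13,7) outside
  → clear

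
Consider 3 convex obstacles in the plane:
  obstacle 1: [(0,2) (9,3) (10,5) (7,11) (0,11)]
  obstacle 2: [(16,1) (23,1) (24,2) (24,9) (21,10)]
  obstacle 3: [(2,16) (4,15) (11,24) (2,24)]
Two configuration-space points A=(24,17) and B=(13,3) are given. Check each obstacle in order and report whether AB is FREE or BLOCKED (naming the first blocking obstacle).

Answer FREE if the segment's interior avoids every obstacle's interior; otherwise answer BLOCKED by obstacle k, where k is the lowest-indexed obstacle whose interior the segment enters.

Obstacle 1 [(0,2) (9,3) (10,5) (7,11) (0,11)]:
  edge (0,2)–(9,3): clear
  edge (9,3)–(10,5): clear
  edge (10,5)–(7,11): clear
  edge (7,11)–(0,11): clear
  edge (0,11)–(0,2): clear
  midpoint (37/2,10) outside
  → clear
Obstacle 2 [(16,1) (23,1) (24,2) (24,9) (21,10)]:
  edge (16,1)–(23,1): clear
  edge (23,1)–(24,2): clear
  edge (24,2)–(24,9): clear
  edge (24,9)–(21,10): clear
  edge (21,10)–(16,1): clear
  midpoint (37/2,10) outside
  → clear
Obstacle 3 [(2,16) (4,15) (11,24) (2,24)]:
  edge (2,16)–(4,15): clear
  edge (4,15)–(11,24): clear
  edge (11,24)–(2,24): clear
  edge (2,24)–(2,16): clear
  midpoint (37/2,10) outside
  → clear

FREE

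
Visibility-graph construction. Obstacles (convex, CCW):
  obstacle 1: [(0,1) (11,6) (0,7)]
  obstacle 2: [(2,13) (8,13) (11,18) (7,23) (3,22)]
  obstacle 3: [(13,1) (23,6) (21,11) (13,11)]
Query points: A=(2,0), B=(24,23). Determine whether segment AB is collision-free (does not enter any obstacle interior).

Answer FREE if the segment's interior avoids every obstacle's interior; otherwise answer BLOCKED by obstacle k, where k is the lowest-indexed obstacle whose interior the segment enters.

Obstacle 1 [(0,1) (11,6) (0,7)]:
  edge (0,1)–(11,6): crosses AB
  edge (11,6)–(0,7): crosses AB
  edge (0,7)–(0,1): clear
  → BLOCKED
Obstacle 2 [(2,13) (8,13) (11,18) (7,23) (3,22)]:
  edge (2,13)–(8,13): clear
  edge (8,13)–(11,18): clear
  edge (11,18)–(7,23): clear
  edge (7,23)–(3,22): clear
  edge (3,22)–(2,13): clear
  midpoint (13,23/2) outside
  → clear
Obstacle 3 [(13,1) (23,6) (21,11) (13,11)]:
  edge (13,1)–(23,6): clear
  edge (23,6)–(21,11): clear
  edge (21,11)–(13,11): clear
  edge (13,11)–(13,1): clear
  midpoint (13,23/2) outside
  → clear

BLOCKED by obstacle 1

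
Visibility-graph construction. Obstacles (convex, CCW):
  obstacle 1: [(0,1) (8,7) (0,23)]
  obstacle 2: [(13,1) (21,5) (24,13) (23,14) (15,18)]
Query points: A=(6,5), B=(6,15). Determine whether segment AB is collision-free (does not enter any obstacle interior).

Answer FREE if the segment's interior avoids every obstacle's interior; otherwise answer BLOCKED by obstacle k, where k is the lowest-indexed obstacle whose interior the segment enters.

Obstacle 1 [(0,1) (8,7) (0,23)]:
  edge (0,1)–(8,7): crosses AB
  edge (8,7)–(0,23): crosses AB
  edge (0,23)–(0,1): clear
  → BLOCKED
Obstacle 2 [(13,1) (21,5) (24,13) (23,14) (15,18)]:
  edge (13,1)–(21,5): clear
  edge (21,5)–(24,13): clear
  edge (24,13)–(23,14): clear
  edge (23,14)–(15,18): clear
  edge (15,18)–(13,1): clear
  midpoint (6,10) outside
  → clear

BLOCKED by obstacle 1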